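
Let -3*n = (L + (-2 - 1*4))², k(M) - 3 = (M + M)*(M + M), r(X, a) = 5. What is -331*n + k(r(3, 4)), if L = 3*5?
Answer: 9040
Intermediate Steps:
L = 15
k(M) = 3 + 4*M² (k(M) = 3 + (M + M)*(M + M) = 3 + (2*M)*(2*M) = 3 + 4*M²)
n = -27 (n = -(15 + (-2 - 1*4))²/3 = -(15 + (-2 - 4))²/3 = -(15 - 6)²/3 = -⅓*9² = -⅓*81 = -27)
-331*n + k(r(3, 4)) = -331*(-27) + (3 + 4*5²) = 8937 + (3 + 4*25) = 8937 + (3 + 100) = 8937 + 103 = 9040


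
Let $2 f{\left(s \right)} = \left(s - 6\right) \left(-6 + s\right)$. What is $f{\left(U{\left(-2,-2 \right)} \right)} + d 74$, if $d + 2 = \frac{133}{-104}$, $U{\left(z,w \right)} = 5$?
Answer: $- \frac{12591}{52} \approx -242.13$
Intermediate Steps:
$d = - \frac{341}{104}$ ($d = -2 + \frac{133}{-104} = -2 + 133 \left(- \frac{1}{104}\right) = -2 - \frac{133}{104} = - \frac{341}{104} \approx -3.2788$)
$f{\left(s \right)} = \frac{\left(-6 + s\right)^{2}}{2}$ ($f{\left(s \right)} = \frac{\left(s - 6\right) \left(-6 + s\right)}{2} = \frac{\left(-6 + s\right) \left(-6 + s\right)}{2} = \frac{\left(-6 + s\right)^{2}}{2}$)
$f{\left(U{\left(-2,-2 \right)} \right)} + d 74 = \frac{\left(-6 + 5\right)^{2}}{2} - \frac{12617}{52} = \frac{\left(-1\right)^{2}}{2} - \frac{12617}{52} = \frac{1}{2} \cdot 1 - \frac{12617}{52} = \frac{1}{2} - \frac{12617}{52} = - \frac{12591}{52}$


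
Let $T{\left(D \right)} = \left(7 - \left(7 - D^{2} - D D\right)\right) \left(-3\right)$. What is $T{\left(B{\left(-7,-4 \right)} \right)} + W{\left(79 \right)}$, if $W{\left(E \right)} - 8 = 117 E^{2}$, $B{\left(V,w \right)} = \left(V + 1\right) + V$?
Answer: $729191$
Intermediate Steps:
$B{\left(V,w \right)} = 1 + 2 V$ ($B{\left(V,w \right)} = \left(1 + V\right) + V = 1 + 2 V$)
$T{\left(D \right)} = - 6 D^{2}$ ($T{\left(D \right)} = \left(7 + \left(\left(D^{2} + D^{2}\right) - 7\right)\right) \left(-3\right) = \left(7 + \left(2 D^{2} - 7\right)\right) \left(-3\right) = \left(7 + \left(-7 + 2 D^{2}\right)\right) \left(-3\right) = 2 D^{2} \left(-3\right) = - 6 D^{2}$)
$W{\left(E \right)} = 8 + 117 E^{2}$
$T{\left(B{\left(-7,-4 \right)} \right)} + W{\left(79 \right)} = - 6 \left(1 + 2 \left(-7\right)\right)^{2} + \left(8 + 117 \cdot 79^{2}\right) = - 6 \left(1 - 14\right)^{2} + \left(8 + 117 \cdot 6241\right) = - 6 \left(-13\right)^{2} + \left(8 + 730197\right) = \left(-6\right) 169 + 730205 = -1014 + 730205 = 729191$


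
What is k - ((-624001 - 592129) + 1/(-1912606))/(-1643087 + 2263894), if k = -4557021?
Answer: -5410818451257913101/1187359193042 ≈ -4.5570e+6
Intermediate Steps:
k - ((-624001 - 592129) + 1/(-1912606))/(-1643087 + 2263894) = -4557021 - ((-624001 - 592129) + 1/(-1912606))/(-1643087 + 2263894) = -4557021 - (-1216130 - 1/1912606)/620807 = -4557021 - (-2325977534781)/(1912606*620807) = -4557021 - 1*(-2325977534781/1187359193042) = -4557021 + 2325977534781/1187359193042 = -5410818451257913101/1187359193042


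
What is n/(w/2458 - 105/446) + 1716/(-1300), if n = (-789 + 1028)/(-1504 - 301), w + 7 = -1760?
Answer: -2788251694/2360425575 ≈ -1.1812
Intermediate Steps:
w = -1767 (w = -7 - 1760 = -1767)
n = -239/1805 (n = 239/(-1805) = 239*(-1/1805) = -239/1805 ≈ -0.13241)
n/(w/2458 - 105/446) + 1716/(-1300) = -239/(1805*(-1767/2458 - 105/446)) + 1716/(-1300) = -239/(1805*(-1767*1/2458 - 105*1/446)) + 1716*(-1/1300) = -239/(1805*(-1767/2458 - 105/446)) - 33/25 = -239/(1805*(-261543/274067)) - 33/25 = -239/1805*(-274067/261543) - 33/25 = 65502013/472085115 - 33/25 = -2788251694/2360425575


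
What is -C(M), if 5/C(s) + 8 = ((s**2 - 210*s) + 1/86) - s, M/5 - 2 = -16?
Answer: -430/1690933 ≈ -0.00025430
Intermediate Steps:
M = -70 (M = 10 + 5*(-16) = 10 - 80 = -70)
C(s) = 5/(-687/86 + s**2 - 211*s) (C(s) = 5/(-8 + (((s**2 - 210*s) + 1/86) - s)) = 5/(-8 + ((1/86 + s**2 - 210*s) - s)) = 5/(-8 + (1/86 + s**2 - 211*s)) = 5/(-687/86 + s**2 - 211*s))
-C(M) = -430/(-687 - 18146*(-70) + 86*(-70)**2) = -430/(-687 + 1270220 + 86*4900) = -430/(-687 + 1270220 + 421400) = -430/1690933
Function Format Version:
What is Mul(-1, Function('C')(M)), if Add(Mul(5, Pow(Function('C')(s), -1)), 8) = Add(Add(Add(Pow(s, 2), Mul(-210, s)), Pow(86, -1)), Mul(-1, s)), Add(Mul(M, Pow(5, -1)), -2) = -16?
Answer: Rational(-430, 1690933) ≈ -0.00025430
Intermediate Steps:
M = -70 (M = Add(10, Mul(5, -16)) = Add(10, -80) = -70)
Function('C')(s) = Mul(5, Pow(Add(Rational(-687, 86), Pow(s, 2), Mul(-211, s)), -1)) (Function('C')(s) = Mul(5, Pow(Add(-8, Add(Add(Add(Pow(s, 2), Mul(-210, s)), Pow(86, -1)), Mul(-1, s))), -1)) = Mul(5, Pow(Add(-8, Add(Add(Add(Pow(s, 2), Mul(-210, s)), Rational(1, 86)), Mul(-1, s))), -1)) = Mul(5, Pow(Add(-8, Add(Add(Rational(1, 86), Pow(s, 2), Mul(-210, s)), Mul(-1, s))), -1)) = Mul(5, Pow(Add(-8, Add(Rational(1, 86), Pow(s, 2), Mul(-211, s))), -1)) = Mul(5, Pow(Add(Rational(-687, 86), Pow(s, 2), Mul(-211, s)), -1)))
Mul(-1, Function('C')(M)) = Mul(-1, Mul(430, Pow(Add(-687, Mul(-18146, -70), Mul(86, Pow(-70, 2))), -1))) = Mul(-1, Mul(430, Pow(Add(-687, 1270220, Mul(86, 4900)), -1))) = Mul(-1, Mul(430, Pow(Add(-687, 1270220, 421400), -1))) = Mul(-1, Mul(430, Pow(1690933, -1))) = Mul(-1, Mul(430, Rational(1, 1690933))) = Mul(-1, Rational(430, 1690933)) = Rational(-430, 1690933)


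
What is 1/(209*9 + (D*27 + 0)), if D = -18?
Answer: 1/1395 ≈ 0.00071685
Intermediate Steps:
1/(209*9 + (D*27 + 0)) = 1/(209*9 + (-18*27 + 0)) = 1/(1881 + (-486 + 0)) = 1/(1881 - 486) = 1/1395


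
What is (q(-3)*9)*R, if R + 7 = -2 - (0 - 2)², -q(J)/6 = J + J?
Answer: -4212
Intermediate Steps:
q(J) = -12*J (q(J) = -6*(J + J) = -12*J)
R = -13 (R = -7 + (-2 - (0 - 2)²) = -7 + (-2 - 1*(-2)²) = -7 + (-2 - 1*4) = -7 + (-2 - 4) = -7 - 6 = -13)
(q(-3)*9)*R = (-12*(-3)*9)*(-13) = (36*9)*(-13) = 324*(-13) = -4212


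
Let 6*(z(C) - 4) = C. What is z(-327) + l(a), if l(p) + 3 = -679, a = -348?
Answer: -1465/2 ≈ -732.50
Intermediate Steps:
l(p) = -682 (l(p) = -3 - 679 = -682)
z(C) = 4 + C/6
z(-327) + l(a) = (4 + (⅙)*(-327)) - 682 = (4 - 109/2) - 682 = -101/2 - 682 = -1465/2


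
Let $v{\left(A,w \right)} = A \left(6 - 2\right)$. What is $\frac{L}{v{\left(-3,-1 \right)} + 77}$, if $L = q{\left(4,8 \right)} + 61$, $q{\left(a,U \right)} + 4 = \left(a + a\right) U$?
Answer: $\frac{121}{65} \approx 1.8615$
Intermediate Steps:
$q{\left(a,U \right)} = -4 + 2 U a$ ($q{\left(a,U \right)} = -4 + \left(a + a\right) U = -4 + 2 a U = -4 + 2 U a$)
$v{\left(A,w \right)} = 4 A$ ($v{\left(A,w \right)} = A 4 = 4 A$)
$L = 121$ ($L = \left(-4 + 2 \cdot 8 \cdot 4\right) + 61 = \left(-4 + 64\right) + 61 = 60 + 61 = 121$)
$\frac{L}{v{\left(-3,-1 \right)} + 77} = \frac{1}{4 \left(-3\right) + 77} \cdot 121 = \frac{1}{-12 + 77} \cdot 121 = \frac{1}{65} \cdot 121 = \frac{121}{65}$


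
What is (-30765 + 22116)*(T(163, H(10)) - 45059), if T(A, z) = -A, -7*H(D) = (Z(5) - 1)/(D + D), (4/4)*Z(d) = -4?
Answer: 391125078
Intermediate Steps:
Z(d) = -4
H(D) = 5/(14*D) (H(D) = -(-4 - 1)/(7*(D + D)) = -(-5)/(7*(2*D)) = -(-5)*1/(2*D)/7 = -(-5)/(14*D) = 5/(14*D))
(-30765 + 22116)*(T(163, H(10)) - 45059) = (-30765 + 22116)*(-1*163 - 45059) = -8649*(-163 - 45059) = -8649*(-45222) = 391125078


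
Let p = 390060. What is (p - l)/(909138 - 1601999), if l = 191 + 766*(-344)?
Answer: -653373/692861 ≈ -0.94301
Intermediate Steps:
l = -263313 (l = 191 - 263504 = -263313)
(p - l)/(909138 - 1601999) = (390060 - 1*(-263313))/(909138 - 1601999) = (390060 + 263313)/(-692861) = 653373*(-1/692861) = -653373/692861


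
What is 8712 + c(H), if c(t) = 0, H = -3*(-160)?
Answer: 8712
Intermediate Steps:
H = 480
8712 + c(H) = 8712 + 0 = 8712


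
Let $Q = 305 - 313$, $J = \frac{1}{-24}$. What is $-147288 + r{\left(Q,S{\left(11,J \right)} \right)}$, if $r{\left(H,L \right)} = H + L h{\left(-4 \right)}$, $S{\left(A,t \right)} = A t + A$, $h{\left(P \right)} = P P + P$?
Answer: $- \frac{294339}{2} \approx -1.4717 \cdot 10^{5}$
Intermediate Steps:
$h{\left(P \right)} = P + P^{2}$ ($h{\left(P \right)} = P^{2} + P = P + P^{2}$)
$J = - \frac{1}{24} \approx -0.041667$
$Q = -8$
$S{\left(A,t \right)} = A + A t$
$r{\left(H,L \right)} = H + 12 L$ ($r{\left(H,L \right)} = H + L \left(- 4 \left(1 - 4\right)\right) = H + L \left(\left(-4\right) \left(-3\right)\right) = H + L 12 = H + 12 L$)
$-147288 + r{\left(Q,S{\left(11,J \right)} \right)} = -147288 - \left(8 - 12 \cdot 11 \left(1 - \frac{1}{24}\right)\right) = -147288 - \left(8 - 12 \cdot 11 \cdot \frac{23}{24}\right) = -147288 + \left(-8 + 12 \cdot \frac{253}{24}\right) = -147288 + \left(-8 + \frac{253}{2}\right) = -147288 + \frac{237}{2} = - \frac{294339}{2}$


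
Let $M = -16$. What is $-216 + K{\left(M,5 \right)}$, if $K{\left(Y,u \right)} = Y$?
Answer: $-232$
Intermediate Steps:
$-216 + K{\left(M,5 \right)} = -216 - 16 = -232$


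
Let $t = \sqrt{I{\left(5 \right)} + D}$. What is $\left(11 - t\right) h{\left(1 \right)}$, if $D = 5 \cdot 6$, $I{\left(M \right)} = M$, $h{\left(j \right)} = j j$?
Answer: $11 - \sqrt{35} \approx 5.0839$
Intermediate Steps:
$h{\left(j \right)} = j^{2}$
$D = 30$
$t = \sqrt{35}$ ($t = \sqrt{5 + 30} = \sqrt{35} \approx 5.9161$)
$\left(11 - t\right) h{\left(1 \right)} = \left(11 - \sqrt{35}\right) 1^{2} = \left(11 - \sqrt{35}\right) 1 = 11 - \sqrt{35}$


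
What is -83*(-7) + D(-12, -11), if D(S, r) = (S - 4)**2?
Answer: 837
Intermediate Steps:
D(S, r) = (-4 + S)**2
-83*(-7) + D(-12, -11) = -83*(-7) + (-4 - 12)**2 = 581 + (-16)**2 = 581 + 256 = 837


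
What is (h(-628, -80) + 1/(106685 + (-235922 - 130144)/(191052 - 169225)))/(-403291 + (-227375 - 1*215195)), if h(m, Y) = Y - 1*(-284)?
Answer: -474962497343/1969373698541369 ≈ -0.00024117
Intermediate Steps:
h(m, Y) = 284 + Y (h(m, Y) = Y + 284 = 284 + Y)
(h(-628, -80) + 1/(106685 + (-235922 - 130144)/(191052 - 169225)))/(-403291 + (-227375 - 1*215195)) = ((284 - 80) + 1/(106685 + (-235922 - 130144)/(191052 - 169225)))/(-403291 + (-227375 - 1*215195)) = (204 + 1/(106685 - 366066/21827))/(-403291 + (-227375 - 215195)) = (204 + 1/(106685 - 366066*1/21827))/(-403291 - 442570) = (204 + 1/(106685 - 366066/21827))/(-845861) = (204 + 1/(2328247429/21827))*(-1/845861) = (204 + 21827/2328247429)*(-1/845861) = (474962497343/2328247429)*(-1/845861) = -474962497343/1969373698541369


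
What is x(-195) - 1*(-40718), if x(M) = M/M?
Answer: 40719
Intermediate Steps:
x(M) = 1
x(-195) - 1*(-40718) = 1 - 1*(-40718) = 1 + 40718 = 40719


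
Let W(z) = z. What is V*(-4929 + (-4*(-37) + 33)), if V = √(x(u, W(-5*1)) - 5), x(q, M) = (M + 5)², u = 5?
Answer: -4748*I*√5 ≈ -10617.0*I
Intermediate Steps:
x(q, M) = (5 + M)²
V = I*√5 (V = √((5 - 5*1)² - 5) = √((5 - 5)² - 5) = √(0² - 5) = √(0 - 5) = √(-5) = I*√5 ≈ 2.2361*I)
V*(-4929 + (-4*(-37) + 33)) = (I*√5)*(-4929 + (-4*(-37) + 33)) = (I*√5)*(-4929 + (148 + 33)) = (I*√5)*(-4929 + 181) = (I*√5)*(-4748) = -4748*I*√5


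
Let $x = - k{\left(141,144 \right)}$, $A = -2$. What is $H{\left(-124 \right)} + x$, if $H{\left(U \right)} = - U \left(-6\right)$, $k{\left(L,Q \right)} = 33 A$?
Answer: $-678$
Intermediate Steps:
$k{\left(L,Q \right)} = -66$ ($k{\left(L,Q \right)} = 33 \left(-2\right) = -66$)
$H{\left(U \right)} = 6 U$
$x = 66$ ($x = \left(-1\right) \left(-66\right) = 66$)
$H{\left(-124 \right)} + x = 6 \left(-124\right) + 66 = -744 + 66 = -678$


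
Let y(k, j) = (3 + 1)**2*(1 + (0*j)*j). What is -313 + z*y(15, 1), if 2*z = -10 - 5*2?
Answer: -473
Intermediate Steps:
y(k, j) = 16 (y(k, j) = 4**2*(1 + 0*j) = 16*(1 + 0) = 16*1 = 16)
z = -10 (z = (-10 - 5*2)/2 = (-10 - 10)/2 = (1/2)*(-20) = -10)
-313 + z*y(15, 1) = -313 - 10*16 = -313 - 160 = -473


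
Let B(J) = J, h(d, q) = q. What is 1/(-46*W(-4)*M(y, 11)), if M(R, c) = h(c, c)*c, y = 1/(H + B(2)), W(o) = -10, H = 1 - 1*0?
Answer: 1/55660 ≈ 1.7966e-5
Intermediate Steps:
H = 1 (H = 1 + 0 = 1)
y = ⅓ (y = 1/(1 + 2) = 1/3 = ⅓ ≈ 0.33333)
M(R, c) = c² (M(R, c) = c*c = c²)
1/(-46*W(-4)*M(y, 11)) = 1/(-46*(-10)*11²) = 1/(-(-460)*121) = 1/(-1*(-55660)) = 1/55660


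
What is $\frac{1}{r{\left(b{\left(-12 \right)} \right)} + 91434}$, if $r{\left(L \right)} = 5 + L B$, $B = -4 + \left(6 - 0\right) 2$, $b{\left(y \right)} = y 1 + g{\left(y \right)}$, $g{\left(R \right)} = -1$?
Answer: $\frac{1}{91335} \approx 1.0949 \cdot 10^{-5}$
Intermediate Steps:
$b{\left(y \right)} = -1 + y$ ($b{\left(y \right)} = y 1 - 1 = y - 1 = -1 + y$)
$B = 8$ ($B = -4 + \left(6 + 0\right) 2 = -4 + 6 \cdot 2 = -4 + 12 = 8$)
$r{\left(L \right)} = 5 + 8 L$ ($r{\left(L \right)} = 5 + L 8 = 5 + 8 L$)
$\frac{1}{r{\left(b{\left(-12 \right)} \right)} + 91434} = \frac{1}{\left(5 + 8 \left(-1 - 12\right)\right) + 91434} = \frac{1}{\left(5 + 8 \left(-13\right)\right) + 91434} = \frac{1}{\left(5 - 104\right) + 91434} = \frac{1}{-99 + 91434} = \frac{1}{91335}$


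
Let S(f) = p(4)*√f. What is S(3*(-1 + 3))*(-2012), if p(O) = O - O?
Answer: 0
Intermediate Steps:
p(O) = 0
S(f) = 0 (S(f) = 0*√f = 0)
S(3*(-1 + 3))*(-2012) = 0*(-2012) = 0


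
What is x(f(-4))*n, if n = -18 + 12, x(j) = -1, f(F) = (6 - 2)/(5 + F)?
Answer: 6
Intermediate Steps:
f(F) = 4/(5 + F)
n = -6
x(f(-4))*n = -1*(-6) = 6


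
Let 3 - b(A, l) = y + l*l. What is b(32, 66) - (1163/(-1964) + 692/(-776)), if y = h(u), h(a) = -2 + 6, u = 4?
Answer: -829760659/190508 ≈ -4355.5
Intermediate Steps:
h(a) = 4
y = 4
b(A, l) = -1 - l² (b(A, l) = 3 - (4 + l*l) = 3 - (4 + l²) = 3 + (-4 - l²) = -1 - l²)
b(32, 66) - (1163/(-1964) + 692/(-776)) = (-1 - 1*66²) - (1163/(-1964) + 692/(-776)) = (-1 - 1*4356) - (1163*(-1/1964) + 692*(-1/776)) = (-1 - 4356) - (-1163/1964 - 173/194) = -4357 - 1*(-282697/190508) = -4357 + 282697/190508 = -829760659/190508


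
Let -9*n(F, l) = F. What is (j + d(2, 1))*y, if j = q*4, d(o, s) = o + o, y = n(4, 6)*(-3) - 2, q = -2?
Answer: 8/3 ≈ 2.6667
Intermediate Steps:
n(F, l) = -F/9
y = -⅔ (y = -⅑*4*(-3) - 2 = -4/9*(-3) - 2 = 4/3 - 2 = -⅔ ≈ -0.66667)
d(o, s) = 2*o
j = -8 (j = -2*4 = -8)
(j + d(2, 1))*y = (-8 + 2*2)*(-⅔) = (-8 + 4)*(-⅔) = -4*(-⅔) = 8/3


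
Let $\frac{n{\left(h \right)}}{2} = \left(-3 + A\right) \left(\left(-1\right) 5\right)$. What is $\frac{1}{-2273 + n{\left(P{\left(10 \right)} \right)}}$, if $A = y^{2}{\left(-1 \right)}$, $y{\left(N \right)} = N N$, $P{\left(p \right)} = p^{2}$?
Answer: $- \frac{1}{2253} \approx -0.00044385$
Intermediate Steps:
$y{\left(N \right)} = N^{2}$
$A = 1$ ($A = \left(\left(-1\right)^{2}\right)^{2} = 1^{2} = 1$)
$n{\left(h \right)} = 20$ ($n{\left(h \right)} = 2 \left(-3 + 1\right) \left(\left(-1\right) 5\right) = 2 \left(\left(-2\right) \left(-5\right)\right) = 2 \cdot 10 = 20$)
$\frac{1}{-2273 + n{\left(P{\left(10 \right)} \right)}} = \frac{1}{-2273 + 20} = \frac{1}{-2253} = - \frac{1}{2253}$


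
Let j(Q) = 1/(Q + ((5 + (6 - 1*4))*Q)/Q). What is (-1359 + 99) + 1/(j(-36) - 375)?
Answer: -13703789/10876 ≈ -1260.0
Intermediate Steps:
j(Q) = 1/(7 + Q) (j(Q) = 1/(Q + ((5 + (6 - 4))*Q)/Q) = 1/(Q + ((5 + 2)*Q)/Q) = 1/(Q + (7*Q)/Q) = 1/(Q + 7) = 1/(7 + Q))
(-1359 + 99) + 1/(j(-36) - 375) = (-1359 + 99) + 1/(1/(7 - 36) - 375) = -1260 + 1/(1/(-29) - 375) = -1260 + 1/(-1/29 - 375) = -1260 + 1/(-10876/29) = -1260 - 29/10876 = -13703789/10876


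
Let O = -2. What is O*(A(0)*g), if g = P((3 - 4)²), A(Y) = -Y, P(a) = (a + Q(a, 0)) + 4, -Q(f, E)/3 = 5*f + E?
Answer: 0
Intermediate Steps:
Q(f, E) = -15*f - 3*E (Q(f, E) = -3*(5*f + E) = -3*(E + 5*f) = -15*f - 3*E)
P(a) = 4 - 14*a (P(a) = (a + (-15*a - 3*0)) + 4 = (a + (-15*a + 0)) + 4 = (a - 15*a) + 4 = -14*a + 4 = 4 - 14*a)
g = -10 (g = 4 - 14*(3 - 4)² = 4 - 14*(-1)² = 4 - 14*1 = 4 - 14 = -10)
O*(A(0)*g) = -2*(-1*0)*(-10) = -0*(-10) = -2*0 = 0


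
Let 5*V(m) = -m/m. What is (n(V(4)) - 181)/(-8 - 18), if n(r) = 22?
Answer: 159/26 ≈ 6.1154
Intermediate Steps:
V(m) = -⅕ (V(m) = (-m/m)/5 = (-1*1)/5 = (⅕)*(-1) = -⅕)
(n(V(4)) - 181)/(-8 - 18) = (22 - 181)/(-8 - 18) = -159/(-26) = -159*(-1/26) = 159/26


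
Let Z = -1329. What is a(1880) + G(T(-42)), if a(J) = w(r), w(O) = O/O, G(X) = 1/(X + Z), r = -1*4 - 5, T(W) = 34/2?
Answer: 1311/1312 ≈ 0.99924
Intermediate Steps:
T(W) = 17 (T(W) = 34*(1/2) = 17)
r = -9 (r = -4 - 5 = -9)
G(X) = 1/(-1329 + X) (G(X) = 1/(X - 1329) = 1/(-1329 + X))
w(O) = 1
a(J) = 1
a(1880) + G(T(-42)) = 1 + 1/(-1329 + 17) = 1 + 1/(-1312) = 1 - 1/1312 = 1311/1312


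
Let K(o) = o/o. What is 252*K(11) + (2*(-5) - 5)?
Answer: 237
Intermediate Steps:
K(o) = 1
252*K(11) + (2*(-5) - 5) = 252*1 + (2*(-5) - 5) = 252 + (-10 - 5) = 252 - 15 = 237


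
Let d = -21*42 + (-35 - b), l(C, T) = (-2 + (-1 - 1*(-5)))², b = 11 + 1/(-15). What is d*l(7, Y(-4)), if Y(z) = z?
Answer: -55676/15 ≈ -3711.7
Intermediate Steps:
b = 164/15 (b = 11 - 1/15 = 164/15 ≈ 10.933)
l(C, T) = 4 (l(C, T) = (-2 + (-1 + 5))² = (-2 + 4)² = 2² = 4)
d = -13919/15 (d = -21*42 + (-35 - 1*164/15) = -882 + (-35 - 164/15) = -882 - 689/15 = -13919/15 ≈ -927.93)
d*l(7, Y(-4)) = -13919/15*4 = -55676/15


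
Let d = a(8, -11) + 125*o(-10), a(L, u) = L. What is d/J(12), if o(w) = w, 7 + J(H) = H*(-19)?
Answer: 1242/235 ≈ 5.2851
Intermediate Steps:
J(H) = -7 - 19*H (J(H) = -7 + H*(-19) = -7 - 19*H)
d = -1242 (d = 8 + 125*(-10) = 8 - 1250 = -1242)
d/J(12) = -1242/(-7 - 19*12) = -1242/(-7 - 228) = -1242/(-235) = -1242*(-1/235) = 1242/235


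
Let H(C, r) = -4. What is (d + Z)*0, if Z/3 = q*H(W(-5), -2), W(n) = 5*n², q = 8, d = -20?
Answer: 0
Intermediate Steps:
Z = -96 (Z = 3*(8*(-4)) = 3*(-32) = -96)
(d + Z)*0 = (-20 - 96)*0 = -116*0 = 0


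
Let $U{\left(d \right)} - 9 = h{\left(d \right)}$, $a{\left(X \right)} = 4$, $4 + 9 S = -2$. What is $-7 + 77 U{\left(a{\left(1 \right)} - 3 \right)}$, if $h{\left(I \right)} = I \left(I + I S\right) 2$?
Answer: $\frac{2212}{3} \approx 737.33$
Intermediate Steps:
$S = - \frac{2}{3}$ ($S = - \frac{4}{9} + \frac{1}{9} \left(-2\right) = - \frac{4}{9} - \frac{2}{9} = - \frac{2}{3} \approx -0.66667$)
$h{\left(I \right)} = \frac{2 I^{2}}{3}$ ($h{\left(I \right)} = I \left(I + I \left(- \frac{2}{3}\right)\right) 2 = I \left(I - \frac{2 I}{3}\right) 2 = I \frac{I}{3} \cdot 2 = \frac{I^{2}}{3} \cdot 2 = \frac{2 I^{2}}{3}$)
$U{\left(d \right)} = 9 + \frac{2 d^{2}}{3}$
$-7 + 77 U{\left(a{\left(1 \right)} - 3 \right)} = -7 + 77 \left(9 + \frac{2 \left(4 - 3\right)^{2}}{3}\right) = -7 + 77 \left(9 + \frac{2 \cdot 1^{2}}{3}\right) = -7 + 77 \left(9 + \frac{2}{3} \cdot 1\right) = -7 + 77 \left(9 + \frac{2}{3}\right) = -7 + 77 \cdot \frac{29}{3} = -7 + \frac{2233}{3} = \frac{2212}{3}$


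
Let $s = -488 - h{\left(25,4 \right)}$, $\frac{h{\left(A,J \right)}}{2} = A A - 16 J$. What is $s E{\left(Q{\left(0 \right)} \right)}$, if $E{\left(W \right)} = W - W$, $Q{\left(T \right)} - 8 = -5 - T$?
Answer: $0$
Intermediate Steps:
$h{\left(A,J \right)} = - 32 J + 2 A^{2}$ ($h{\left(A,J \right)} = 2 \left(A A - 16 J\right) = 2 \left(A^{2} - 16 J\right) = - 32 J + 2 A^{2}$)
$Q{\left(T \right)} = 3 - T$ ($Q{\left(T \right)} = 8 - \left(5 + T\right) = 3 - T$)
$E{\left(W \right)} = 0$
$s = -1610$ ($s = -488 - \left(\left(-32\right) 4 + 2 \cdot 25^{2}\right) = -488 - \left(-128 + 2 \cdot 625\right) = -488 - \left(-128 + 1250\right) = -488 - 1122 = -1610$)
$s E{\left(Q{\left(0 \right)} \right)} = \left(-1610\right) 0 = 0$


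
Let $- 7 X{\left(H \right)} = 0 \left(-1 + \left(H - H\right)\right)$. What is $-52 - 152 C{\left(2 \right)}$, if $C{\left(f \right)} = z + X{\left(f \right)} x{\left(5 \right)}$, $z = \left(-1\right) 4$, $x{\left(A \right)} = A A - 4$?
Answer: $556$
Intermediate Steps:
$x{\left(A \right)} = -4 + A^{2}$ ($x{\left(A \right)} = A^{2} - 4 = -4 + A^{2}$)
$z = -4$
$X{\left(H \right)} = 0$ ($X{\left(H \right)} = - \frac{0 \left(-1 + \left(H - H\right)\right)}{7} = - \frac{0 \left(-1 + 0\right)}{7} = - \frac{0 \left(-1\right)}{7} = \left(- \frac{1}{7}\right) 0 = 0$)
$C{\left(f \right)} = -4$ ($C{\left(f \right)} = -4 + 0 \left(-4 + 5^{2}\right) = -4 + 0 \left(-4 + 25\right) = -4 + 0 \cdot 21 = -4 + 0 = -4$)
$-52 - 152 C{\left(2 \right)} = -52 - -608 = -52 + 608 = 556$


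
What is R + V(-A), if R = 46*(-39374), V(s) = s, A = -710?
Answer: -1810494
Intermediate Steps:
R = -1811204
R + V(-A) = -1811204 - 1*(-710) = -1811204 + 710 = -1810494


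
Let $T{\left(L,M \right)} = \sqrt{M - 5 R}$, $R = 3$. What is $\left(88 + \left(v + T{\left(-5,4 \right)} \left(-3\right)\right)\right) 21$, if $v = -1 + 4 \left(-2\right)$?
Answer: $1659 - 63 i \sqrt{11} \approx 1659.0 - 208.95 i$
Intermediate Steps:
$T{\left(L,M \right)} = \sqrt{-15 + M}$ ($T{\left(L,M \right)} = \sqrt{M - 15} = \sqrt{-15 + M}$)
$v = -9$ ($v = -1 - 8 = -9$)
$\left(88 + \left(v + T{\left(-5,4 \right)} \left(-3\right)\right)\right) 21 = \left(88 - \left(9 - \sqrt{-15 + 4} \left(-3\right)\right)\right) 21 = \left(88 - \left(9 - \sqrt{-11} \left(-3\right)\right)\right) 21 = \left(88 - \left(9 - i \sqrt{11} \left(-3\right)\right)\right) 21 = \left(88 - \left(9 + 3 i \sqrt{11}\right)\right) 21 = \left(79 - 3 i \sqrt{11}\right) 21 = 1659 - 63 i \sqrt{11}$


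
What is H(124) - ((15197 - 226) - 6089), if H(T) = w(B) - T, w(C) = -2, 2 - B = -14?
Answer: -9008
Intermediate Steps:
B = 16 (B = 2 - 1*(-14) = 2 + 14 = 16)
H(T) = -2 - T
H(124) - ((15197 - 226) - 6089) = (-2 - 1*124) - ((15197 - 226) - 6089) = (-2 - 124) - (14971 - 6089) = -126 - 1*8882 = -126 - 8882 = -9008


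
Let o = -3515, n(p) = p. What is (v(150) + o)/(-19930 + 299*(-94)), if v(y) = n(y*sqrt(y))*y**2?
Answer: 3515/48036 - 1406250*sqrt(6)/4003 ≈ -860.43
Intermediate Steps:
v(y) = y**(7/2) (v(y) = (y*sqrt(y))*y**2 = y**(3/2)*y**2 = y**(7/2))
(v(150) + o)/(-19930 + 299*(-94)) = (150**(7/2) - 3515)/(-19930 + 299*(-94)) = (16875000*sqrt(6) - 3515)/(-19930 - 28106) = (-3515 + 16875000*sqrt(6))/(-48036) = (-3515 + 16875000*sqrt(6))*(-1/48036) = 3515/48036 - 1406250*sqrt(6)/4003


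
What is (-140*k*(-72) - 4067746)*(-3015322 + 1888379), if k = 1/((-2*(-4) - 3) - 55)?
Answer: 22921725360934/5 ≈ 4.5843e+12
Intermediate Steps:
k = -1/50 (k = 1/((8 - 3) - 55) = 1/(5 - 55) = 1/(-50) = -1/50 ≈ -0.020000)
(-140*k*(-72) - 4067746)*(-3015322 + 1888379) = (-140*(-1/50)*(-72) - 4067746)*(-3015322 + 1888379) = ((14/5)*(-72) - 4067746)*(-1126943) = (-1008/5 - 4067746)*(-1126943) = -20339738/5*(-1126943) = 22921725360934/5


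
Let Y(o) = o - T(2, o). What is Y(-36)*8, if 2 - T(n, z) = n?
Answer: -288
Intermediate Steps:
T(n, z) = 2 - n
Y(o) = o (Y(o) = o - (2 - 1*2) = o - (2 - 2) = o - 1*0 = o + 0 = o)
Y(-36)*8 = -36*8 = -288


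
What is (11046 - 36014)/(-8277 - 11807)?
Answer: 6242/5021 ≈ 1.2432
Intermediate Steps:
(11046 - 36014)/(-8277 - 11807) = -24968/(-20084) = -24968*(-1/20084) = 6242/5021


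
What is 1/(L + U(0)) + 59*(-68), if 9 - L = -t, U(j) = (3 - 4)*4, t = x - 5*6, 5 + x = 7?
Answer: -92277/23 ≈ -4012.0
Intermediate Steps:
x = 2 (x = -5 + 7 = 2)
t = -28 (t = 2 - 5*6 = 2 - 30 = -28)
U(j) = -4 (U(j) = -1*4 = -4)
L = -19 (L = 9 - (-1)*(-28) = 9 - 1*28 = 9 - 28 = -19)
1/(L + U(0)) + 59*(-68) = 1/(-19 - 4) + 59*(-68) = 1/(-23) - 4012 = -1/23 - 4012 = -92277/23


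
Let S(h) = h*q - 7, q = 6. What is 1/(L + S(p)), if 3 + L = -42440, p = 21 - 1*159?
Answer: -1/43278 ≈ -2.3106e-5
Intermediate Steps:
p = -138 (p = 21 - 159 = -138)
L = -42443 (L = -3 - 42440 = -42443)
S(h) = -7 + 6*h (S(h) = h*6 - 7 = 6*h - 7 = -7 + 6*h)
1/(L + S(p)) = 1/(-42443 + (-7 + 6*(-138))) = 1/(-42443 + (-7 - 828)) = 1/(-42443 - 835) = 1/(-43278) = -1/43278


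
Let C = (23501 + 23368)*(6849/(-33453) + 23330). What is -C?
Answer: -1354777331927/1239 ≈ -1.0934e+9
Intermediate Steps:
C = 1354777331927/1239 (C = 46869*(6849*(-1/33453) + 23330) = 46869*(-761/3717 + 23330) = 46869*(86716849/3717) = 1354777331927/1239 ≈ 1.0934e+9)
-C = -1*1354777331927/1239 = -1354777331927/1239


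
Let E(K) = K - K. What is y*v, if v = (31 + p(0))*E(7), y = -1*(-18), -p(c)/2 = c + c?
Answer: 0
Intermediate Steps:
E(K) = 0
p(c) = -4*c (p(c) = -2*(c + c) = -4*c)
y = 18
v = 0 (v = (31 - 4*0)*0 = (31 + 0)*0 = 31*0 = 0)
y*v = 18*0 = 0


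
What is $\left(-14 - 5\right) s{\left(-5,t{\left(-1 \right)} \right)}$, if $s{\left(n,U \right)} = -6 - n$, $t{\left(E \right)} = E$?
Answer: $19$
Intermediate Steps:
$\left(-14 - 5\right) s{\left(-5,t{\left(-1 \right)} \right)} = \left(-14 - 5\right) \left(-6 - -5\right) = - 19 \left(-6 + 5\right) = \left(-19\right) \left(-1\right) = 19$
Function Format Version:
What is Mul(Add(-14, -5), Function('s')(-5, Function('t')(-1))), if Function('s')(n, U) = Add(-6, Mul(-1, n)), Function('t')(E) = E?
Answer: 19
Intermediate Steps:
Mul(Add(-14, -5), Function('s')(-5, Function('t')(-1))) = Mul(Add(-14, -5), Add(-6, Mul(-1, -5))) = Mul(-19, Add(-6, 5)) = Mul(-19, -1) = 19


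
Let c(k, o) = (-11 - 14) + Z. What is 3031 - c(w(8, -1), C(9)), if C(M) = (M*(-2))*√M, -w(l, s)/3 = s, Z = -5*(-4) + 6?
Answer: 3030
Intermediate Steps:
Z = 26 (Z = 20 + 6 = 26)
w(l, s) = -3*s
C(M) = -2*M^(3/2) (C(M) = (-2*M)*√M = -2*M^(3/2))
c(k, o) = 1 (c(k, o) = (-11 - 14) + 26 = -25 + 26 = 1)
3031 - c(w(8, -1), C(9)) = 3031 - 1*1 = 3031 - 1 = 3030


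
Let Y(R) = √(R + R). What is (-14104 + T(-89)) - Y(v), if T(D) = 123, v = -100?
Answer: -13981 - 10*I*√2 ≈ -13981.0 - 14.142*I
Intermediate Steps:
Y(R) = √2*√R (Y(R) = √(2*R) = √2*√R)
(-14104 + T(-89)) - Y(v) = (-14104 + 123) - √2*√(-100) = -13981 - √2*10*I = -13981 - 10*I*√2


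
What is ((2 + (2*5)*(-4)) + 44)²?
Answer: 36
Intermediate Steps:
((2 + (2*5)*(-4)) + 44)² = ((2 + 10*(-4)) + 44)² = ((2 - 40) + 44)² = (-38 + 44)² = 6² = 36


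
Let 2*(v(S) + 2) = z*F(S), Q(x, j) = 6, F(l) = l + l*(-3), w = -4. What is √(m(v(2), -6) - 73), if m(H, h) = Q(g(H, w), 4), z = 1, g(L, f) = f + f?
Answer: I*√67 ≈ 8.1853*I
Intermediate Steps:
g(L, f) = 2*f
F(l) = -2*l (F(l) = l - 3*l = -2*l)
v(S) = -2 - S (v(S) = -2 + (1*(-2*S))/2 = -2 + (-2*S)/2 = -2 - S)
m(H, h) = 6
√(m(v(2), -6) - 73) = √(6 - 73) = √(-67) = I*√67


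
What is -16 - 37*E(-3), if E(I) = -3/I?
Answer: -53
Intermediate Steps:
-16 - 37*E(-3) = -16 - (-111)/(-3) = -16 - (-111)*(-1)/3 = -16 - 37*1 = -16 - 37 = -53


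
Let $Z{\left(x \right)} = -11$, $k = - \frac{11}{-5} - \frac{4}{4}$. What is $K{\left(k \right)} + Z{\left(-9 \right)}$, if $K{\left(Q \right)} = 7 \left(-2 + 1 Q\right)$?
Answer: $- \frac{83}{5} \approx -16.6$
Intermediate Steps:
$k = \frac{6}{5}$ ($k = \left(-11\right) \left(- \frac{1}{5}\right) - 1 = \frac{11}{5} - 1 = \frac{6}{5} \approx 1.2$)
$K{\left(Q \right)} = -14 + 7 Q$ ($K{\left(Q \right)} = 7 \left(-2 + Q\right) = -14 + 7 Q$)
$K{\left(k \right)} + Z{\left(-9 \right)} = \left(-14 + 7 \cdot \frac{6}{5}\right) - 11 = \left(-14 + \frac{42}{5}\right) - 11 = - \frac{28}{5} - 11 = - \frac{83}{5}$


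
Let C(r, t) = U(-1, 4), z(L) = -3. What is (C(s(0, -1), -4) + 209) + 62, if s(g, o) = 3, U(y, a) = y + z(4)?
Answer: 267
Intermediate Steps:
U(y, a) = -3 + y (U(y, a) = y - 3 = -3 + y)
C(r, t) = -4 (C(r, t) = -3 - 1 = -4)
(C(s(0, -1), -4) + 209) + 62 = (-4 + 209) + 62 = 205 + 62 = 267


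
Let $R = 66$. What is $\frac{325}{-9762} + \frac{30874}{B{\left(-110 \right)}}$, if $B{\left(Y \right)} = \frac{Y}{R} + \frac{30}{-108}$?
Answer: $- \frac{5425067159}{341670} \approx -15878.0$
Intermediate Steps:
$B{\left(Y \right)} = - \frac{5}{18} + \frac{Y}{66}$ ($B{\left(Y \right)} = \frac{Y}{66} + \frac{30}{-108} = Y \frac{1}{66} + 30 \left(- \frac{1}{108}\right) = \frac{Y}{66} - \frac{5}{18} = - \frac{5}{18} + \frac{Y}{66}$)
$\frac{325}{-9762} + \frac{30874}{B{\left(-110 \right)}} = \frac{325}{-9762} + \frac{30874}{- \frac{5}{18} + \frac{1}{66} \left(-110\right)} = 325 \left(- \frac{1}{9762}\right) + \frac{30874}{- \frac{5}{18} - \frac{5}{3}} = - \frac{325}{9762} + \frac{30874}{- \frac{35}{18}} = - \frac{325}{9762} + 30874 \left(- \frac{18}{35}\right) = - \frac{325}{9762} - \frac{555732}{35} = - \frac{5425067159}{341670}$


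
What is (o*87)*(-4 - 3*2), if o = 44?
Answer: -38280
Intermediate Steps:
(o*87)*(-4 - 3*2) = (44*87)*(-4 - 3*2) = 3828*(-4 - 6) = 3828*(-10) = -38280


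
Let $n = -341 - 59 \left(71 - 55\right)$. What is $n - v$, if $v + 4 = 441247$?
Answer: $-442528$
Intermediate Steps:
$v = 441243$ ($v = -4 + 441247 = 441243$)
$n = -1285$ ($n = -341 - 59 \left(71 - 55\right) = -341 - 944 = -1285$)
$n - v = -1285 - 441243 = -442528$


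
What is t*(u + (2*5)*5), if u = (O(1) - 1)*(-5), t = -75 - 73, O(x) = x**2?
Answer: -7400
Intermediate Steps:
t = -148
u = 0 (u = (1**2 - 1)*(-5) = (1 - 1)*(-5) = 0*(-5) = 0)
t*(u + (2*5)*5) = -148*(0 + (2*5)*5) = -148*(0 + 10*5) = -148*(0 + 50) = -148*50 = -7400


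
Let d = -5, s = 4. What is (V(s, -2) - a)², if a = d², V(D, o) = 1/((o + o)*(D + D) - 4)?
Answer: 811801/1296 ≈ 626.39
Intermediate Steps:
V(D, o) = 1/(-4 + 4*D*o) (V(D, o) = 1/((2*o)*(2*D) - 4) = 1/(4*D*o - 4) = 1/(-4 + 4*D*o))
a = 25 (a = (-5)² = 25)
(V(s, -2) - a)² = (1/(4*(-1 + 4*(-2))) - 1*25)² = (1/(4*(-1 - 8)) - 25)² = ((¼)/(-9) - 25)² = ((¼)*(-⅑) - 25)² = (-1/36 - 25)² = (-901/36)² = 811801/1296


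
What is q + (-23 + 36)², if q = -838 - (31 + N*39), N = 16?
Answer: -1324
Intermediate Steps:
q = -1493 (q = -838 - (31 + 16*39) = -838 - (31 + 624) = -838 - 1*655 = -838 - 655 = -1493)
q + (-23 + 36)² = -1493 + (-23 + 36)² = -1493 + 13² = -1493 + 169 = -1324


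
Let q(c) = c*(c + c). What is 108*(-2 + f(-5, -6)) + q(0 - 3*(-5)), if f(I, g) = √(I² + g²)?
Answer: 234 + 108*√61 ≈ 1077.5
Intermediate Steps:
q(c) = 2*c² (q(c) = c*(2*c) = 2*c²)
108*(-2 + f(-5, -6)) + q(0 - 3*(-5)) = 108*(-2 + √((-5)² + (-6)²)) + 2*(0 - 3*(-5))² = 108*(-2 + √(25 + 36)) + 2*(0 + 15)² = 108*(-2 + √61) + 2*15² = (-216 + 108*√61) + 2*225 = (-216 + 108*√61) + 450 = 234 + 108*√61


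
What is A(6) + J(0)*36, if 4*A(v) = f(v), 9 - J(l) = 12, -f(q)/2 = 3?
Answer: -219/2 ≈ -109.50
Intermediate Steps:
f(q) = -6 (f(q) = -2*3 = -6)
J(l) = -3 (J(l) = 9 - 1*12 = 9 - 12 = -3)
A(v) = -3/2 (A(v) = (¼)*(-6) = -3/2)
A(6) + J(0)*36 = -3/2 - 3*36 = -3/2 - 108 = -219/2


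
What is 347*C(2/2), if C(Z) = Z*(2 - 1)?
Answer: 347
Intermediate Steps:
C(Z) = Z (C(Z) = Z*1 = Z)
347*C(2/2) = 347*(2/2) = 347*(2*(1/2)) = 347*1 = 347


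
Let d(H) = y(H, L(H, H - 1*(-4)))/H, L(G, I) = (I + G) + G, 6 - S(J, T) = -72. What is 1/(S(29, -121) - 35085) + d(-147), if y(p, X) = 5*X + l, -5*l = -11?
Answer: 18193603/1225245 ≈ 14.849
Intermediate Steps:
S(J, T) = 78 (S(J, T) = 6 - 1*(-72) = 6 + 72 = 78)
l = 11/5 (l = -⅕*(-11) = 11/5 ≈ 2.2000)
L(G, I) = I + 2*G (L(G, I) = (G + I) + G = I + 2*G)
y(p, X) = 11/5 + 5*X (y(p, X) = 5*X + 11/5 = 11/5 + 5*X)
d(H) = (111/5 + 15*H)/H (d(H) = (11/5 + 5*((H - 1*(-4)) + 2*H))/H = (11/5 + 5*((H + 4) + 2*H))/H = (11/5 + 5*((4 + H) + 2*H))/H = (11/5 + 5*(4 + 3*H))/H = (11/5 + (20 + 15*H))/H = (111/5 + 15*H)/H)
1/(S(29, -121) - 35085) + d(-147) = 1/(78 - 35085) + (15 + (111/5)/(-147)) = 1/(-35007) + (15 + (111/5)*(-1/147)) = -1/35007 + (15 - 37/245) = -1/35007 + 3638/245 = 18193603/1225245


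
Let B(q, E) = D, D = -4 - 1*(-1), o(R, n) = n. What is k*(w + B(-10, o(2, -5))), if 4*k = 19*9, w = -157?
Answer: -6840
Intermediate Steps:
D = -3 (D = -4 + 1 = -3)
B(q, E) = -3
k = 171/4 (k = (19*9)/4 = (1/4)*171 = 171/4 ≈ 42.750)
k*(w + B(-10, o(2, -5))) = 171*(-157 - 3)/4 = (171/4)*(-160) = -6840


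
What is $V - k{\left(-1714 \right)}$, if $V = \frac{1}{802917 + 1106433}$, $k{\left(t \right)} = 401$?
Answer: $- \frac{765649349}{1909350} \approx -401.0$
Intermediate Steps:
$V = \frac{1}{1909350} \approx 5.2374 \cdot 10^{-7}$
$V - k{\left(-1714 \right)} = \frac{1}{1909350} - 401 = - \frac{765649349}{1909350}$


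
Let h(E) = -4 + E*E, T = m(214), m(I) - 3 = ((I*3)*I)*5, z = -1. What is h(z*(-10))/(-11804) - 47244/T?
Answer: -409196/5320653 ≈ -0.076907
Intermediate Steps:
m(I) = 3 + 15*I**2 (m(I) = 3 + ((I*3)*I)*5 = 3 + ((3*I)*I)*5 = 3 + (3*I**2)*5 = 3 + 15*I**2)
T = 686943 (T = 3 + 15*214**2 = 3 + 15*45796 = 3 + 686940 = 686943)
h(E) = -4 + E**2
h(z*(-10))/(-11804) - 47244/T = (-4 + (-1*(-10))**2)/(-11804) - 47244/686943 = (-4 + 10**2)*(-1/11804) - 47244*1/686943 = (-4 + 100)*(-1/11804) - 124/1803 = 96*(-1/11804) - 124/1803 = -24/2951 - 124/1803 = -409196/5320653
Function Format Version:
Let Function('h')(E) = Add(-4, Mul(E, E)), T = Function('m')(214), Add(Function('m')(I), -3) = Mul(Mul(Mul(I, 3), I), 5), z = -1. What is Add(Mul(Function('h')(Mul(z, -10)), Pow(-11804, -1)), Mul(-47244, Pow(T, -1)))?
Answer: Rational(-409196, 5320653) ≈ -0.076907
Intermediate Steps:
Function('m')(I) = Add(3, Mul(15, Pow(I, 2))) (Function('m')(I) = Add(3, Mul(Mul(Mul(I, 3), I), 5)) = Add(3, Mul(Mul(Mul(3, I), I), 5)) = Add(3, Mul(Mul(3, Pow(I, 2)), 5)) = Add(3, Mul(15, Pow(I, 2))))
T = 686943 (T = Add(3, Mul(15, Pow(214, 2))) = Add(3, Mul(15, 45796)) = Add(3, 686940) = 686943)
Function('h')(E) = Add(-4, Pow(E, 2))
Add(Mul(Function('h')(Mul(z, -10)), Pow(-11804, -1)), Mul(-47244, Pow(T, -1))) = Add(Mul(Add(-4, Pow(Mul(-1, -10), 2)), Pow(-11804, -1)), Mul(-47244, Pow(686943, -1))) = Add(Mul(Add(-4, Pow(10, 2)), Rational(-1, 11804)), Mul(-47244, Rational(1, 686943))) = Add(Mul(Add(-4, 100), Rational(-1, 11804)), Rational(-124, 1803)) = Add(Mul(96, Rational(-1, 11804)), Rational(-124, 1803)) = Add(Rational(-24, 2951), Rational(-124, 1803)) = Rational(-409196, 5320653)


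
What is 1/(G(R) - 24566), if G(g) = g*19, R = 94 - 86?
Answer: -1/24414 ≈ -4.0960e-5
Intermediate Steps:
R = 8
G(g) = 19*g
1/(G(R) - 24566) = 1/(19*8 - 24566) = 1/(152 - 24566) = 1/(-24414) = -1/24414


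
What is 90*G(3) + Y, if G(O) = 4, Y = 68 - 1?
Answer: 427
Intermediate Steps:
Y = 67
90*G(3) + Y = 90*4 + 67 = 360 + 67 = 427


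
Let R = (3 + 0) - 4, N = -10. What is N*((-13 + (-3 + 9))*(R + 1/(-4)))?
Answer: -175/2 ≈ -87.500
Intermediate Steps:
R = -1 (R = 3 - 4 = -1)
N*((-13 + (-3 + 9))*(R + 1/(-4))) = -10*(-13 + (-3 + 9))*(-1 + 1/(-4)) = -10*(-13 + 6)*(-1 - ¼) = -(-70)*(-5)/4 = -10*35/4 = -175/2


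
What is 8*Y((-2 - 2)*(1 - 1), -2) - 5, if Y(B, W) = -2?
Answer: -21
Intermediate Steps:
8*Y((-2 - 2)*(1 - 1), -2) - 5 = 8*(-2) - 5 = -16 - 5 = -21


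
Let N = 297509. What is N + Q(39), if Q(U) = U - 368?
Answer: 297180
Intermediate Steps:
Q(U) = -368 + U
N + Q(39) = 297509 + (-368 + 39) = 297509 - 329 = 297180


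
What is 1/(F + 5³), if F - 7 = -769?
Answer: -1/637 ≈ -0.0015699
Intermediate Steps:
F = -762 (F = 7 - 769 = -762)
1/(F + 5³) = 1/(-762 + 5³) = 1/(-762 + 125) = 1/(-637) = -1/637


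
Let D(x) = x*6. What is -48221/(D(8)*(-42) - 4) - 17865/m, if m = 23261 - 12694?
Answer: 473464007/21345340 ≈ 22.181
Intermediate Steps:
D(x) = 6*x
m = 10567
-48221/(D(8)*(-42) - 4) - 17865/m = -48221/((6*8)*(-42) - 4) - 17865/10567 = -48221/(48*(-42) - 4) - 17865*1/10567 = -48221/(-2016 - 4) - 17865/10567 = -48221/(-2020) - 17865/10567 = -48221*(-1/2020) - 17865/10567 = 48221/2020 - 17865/10567 = 473464007/21345340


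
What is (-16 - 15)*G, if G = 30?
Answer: -930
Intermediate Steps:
(-16 - 15)*G = (-16 - 15)*30 = -31*30 = -930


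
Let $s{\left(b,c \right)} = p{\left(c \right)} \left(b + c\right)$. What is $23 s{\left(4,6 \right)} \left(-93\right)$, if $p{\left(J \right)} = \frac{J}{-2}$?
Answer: $64170$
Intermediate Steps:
$p{\left(J \right)} = - \frac{J}{2}$ ($p{\left(J \right)} = J \left(- \frac{1}{2}\right) = - \frac{J}{2}$)
$s{\left(b,c \right)} = - \frac{c \left(b + c\right)}{2}$ ($s{\left(b,c \right)} = - \frac{c}{2} \left(b + c\right) = - \frac{c \left(b + c\right)}{2}$)
$23 s{\left(4,6 \right)} \left(-93\right) = 23 \left(\left(- \frac{1}{2}\right) 6 \left(4 + 6\right)\right) \left(-93\right) = 23 \left(\left(- \frac{1}{2}\right) 6 \cdot 10\right) \left(-93\right) = 23 \left(-30\right) \left(-93\right) = \left(-690\right) \left(-93\right) = 64170$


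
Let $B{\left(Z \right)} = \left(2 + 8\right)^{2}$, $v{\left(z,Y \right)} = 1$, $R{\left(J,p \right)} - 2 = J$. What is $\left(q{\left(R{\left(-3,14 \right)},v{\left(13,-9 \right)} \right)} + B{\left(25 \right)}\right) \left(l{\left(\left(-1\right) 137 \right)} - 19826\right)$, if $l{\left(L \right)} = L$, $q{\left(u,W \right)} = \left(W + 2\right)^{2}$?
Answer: $-2175967$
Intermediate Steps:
$R{\left(J,p \right)} = 2 + J$
$q{\left(u,W \right)} = \left(2 + W\right)^{2}$
$B{\left(Z \right)} = 100$ ($B{\left(Z \right)} = 10^{2} = 100$)
$\left(q{\left(R{\left(-3,14 \right)},v{\left(13,-9 \right)} \right)} + B{\left(25 \right)}\right) \left(l{\left(\left(-1\right) 137 \right)} - 19826\right) = \left(\left(2 + 1\right)^{2} + 100\right) \left(\left(-1\right) 137 - 19826\right) = \left(3^{2} + 100\right) \left(-137 - 19826\right) = \left(9 + 100\right) \left(-19963\right) = 109 \left(-19963\right) = -2175967$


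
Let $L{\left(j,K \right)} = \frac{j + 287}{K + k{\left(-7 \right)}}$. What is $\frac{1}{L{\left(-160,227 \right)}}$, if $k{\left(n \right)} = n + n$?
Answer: $\frac{213}{127} \approx 1.6772$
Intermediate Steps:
$k{\left(n \right)} = 2 n$
$L{\left(j,K \right)} = \frac{287 + j}{-14 + K}$ ($L{\left(j,K \right)} = \frac{j + 287}{K + 2 \left(-7\right)} = \frac{287 + j}{K - 14} = \frac{287 + j}{-14 + K}$)
$\frac{1}{L{\left(-160,227 \right)}} = \frac{1}{\frac{1}{-14 + 227} \left(287 - 160\right)} = \frac{1}{\frac{1}{213} \cdot 127} = \frac{1}{\frac{127}{213}} = \frac{213}{127}$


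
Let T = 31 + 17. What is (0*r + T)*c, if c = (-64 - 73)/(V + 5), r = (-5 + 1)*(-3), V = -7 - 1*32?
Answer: 3288/17 ≈ 193.41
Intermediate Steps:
T = 48
V = -39 (V = -7 - 32 = -39)
r = 12 (r = -4*(-3) = 12)
c = 137/34 (c = (-64 - 73)/(-39 + 5) = -137/(-34) = -137*(-1/34) = 137/34 ≈ 4.0294)
(0*r + T)*c = (0*12 + 48)*(137/34) = (0 + 48)*(137/34) = 48*(137/34) = 3288/17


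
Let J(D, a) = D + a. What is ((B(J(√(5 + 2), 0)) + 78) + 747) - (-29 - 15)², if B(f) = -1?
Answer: -1112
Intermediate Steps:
((B(J(√(5 + 2), 0)) + 78) + 747) - (-29 - 15)² = ((-1 + 78) + 747) - (-29 - 15)² = (77 + 747) - 1*(-44)² = 824 - 1*1936 = 824 - 1936 = -1112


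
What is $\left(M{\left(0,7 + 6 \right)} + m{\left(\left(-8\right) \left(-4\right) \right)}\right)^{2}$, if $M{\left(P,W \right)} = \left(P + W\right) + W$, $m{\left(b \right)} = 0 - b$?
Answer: $36$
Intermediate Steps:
$m{\left(b \right)} = - b$
$M{\left(P,W \right)} = P + 2 W$
$\left(M{\left(0,7 + 6 \right)} + m{\left(\left(-8\right) \left(-4\right) \right)}\right)^{2} = \left(\left(0 + 2 \left(7 + 6\right)\right) - \left(-8\right) \left(-4\right)\right)^{2} = \left(\left(0 + 2 \cdot 13\right) - 32\right)^{2} = \left(\left(0 + 26\right) - 32\right)^{2} = \left(26 - 32\right)^{2} = \left(-6\right)^{2} = 36$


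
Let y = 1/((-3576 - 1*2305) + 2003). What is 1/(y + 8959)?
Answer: 3878/34743001 ≈ 0.00011162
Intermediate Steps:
y = -1/3878 (y = 1/((-3576 - 2305) + 2003) = 1/(-5881 + 2003) = 1/(-3878) = -1/3878 ≈ -0.00025787)
1/(y + 8959) = 1/(-1/3878 + 8959) = 1/(34743001/3878) = 3878/34743001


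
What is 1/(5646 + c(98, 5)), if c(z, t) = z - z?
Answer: 1/5646 ≈ 0.00017712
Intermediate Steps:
c(z, t) = 0
1/(5646 + c(98, 5)) = 1/(5646 + 0) = 1/5646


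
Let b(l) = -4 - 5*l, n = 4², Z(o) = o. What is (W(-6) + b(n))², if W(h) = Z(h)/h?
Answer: 6889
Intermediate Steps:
n = 16
W(h) = 1 (W(h) = h/h = 1)
(W(-6) + b(n))² = (1 + (-4 - 5*16))² = (1 + (-4 - 80))² = (1 - 84)² = (-83)² = 6889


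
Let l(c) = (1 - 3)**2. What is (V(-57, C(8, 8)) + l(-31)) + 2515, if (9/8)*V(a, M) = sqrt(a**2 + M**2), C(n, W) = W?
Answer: 2519 + 8*sqrt(3313)/9 ≈ 2570.2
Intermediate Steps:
l(c) = 4 (l(c) = (-2)**2 = 4)
V(a, M) = 8*sqrt(M**2 + a**2)/9 (V(a, M) = 8*sqrt(a**2 + M**2)/9 = 8*sqrt(M**2 + a**2)/9)
(V(-57, C(8, 8)) + l(-31)) + 2515 = (8*sqrt(8**2 + (-57)**2)/9 + 4) + 2515 = (8*sqrt(64 + 3249)/9 + 4) + 2515 = (8*sqrt(3313)/9 + 4) + 2515 = (4 + 8*sqrt(3313)/9) + 2515 = 2519 + 8*sqrt(3313)/9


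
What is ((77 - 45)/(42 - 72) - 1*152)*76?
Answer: -174496/15 ≈ -11633.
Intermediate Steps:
((77 - 45)/(42 - 72) - 1*152)*76 = (32/(-30) - 152)*76 = (32*(-1/30) - 152)*76 = (-16/15 - 152)*76 = -2296/15*76 = -174496/15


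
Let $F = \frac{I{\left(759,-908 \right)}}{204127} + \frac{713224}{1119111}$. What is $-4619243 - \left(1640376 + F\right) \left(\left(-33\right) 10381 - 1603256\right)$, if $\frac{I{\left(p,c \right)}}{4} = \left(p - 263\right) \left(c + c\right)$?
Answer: $\frac{104164209627298910419739}{32634395871} \approx 3.1919 \cdot 10^{12}$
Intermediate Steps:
$I{\left(p,c \right)} = 8 c \left(-263 + p\right)$ ($I{\left(p,c \right)} = 4 \left(p - 263\right) \left(c + c\right) = 4 \left(-263 + p\right) 2 c = 4 \cdot 2 c \left(-263 + p\right) = 8 c \left(-263 + p\right)$)
$F = - \frac{555215141048}{32634395871}$ ($F = \frac{8 \left(-908\right) \left(-263 + 759\right)}{204127} + \frac{713224}{1119111} = 8 \left(-908\right) 496 \cdot \frac{1}{204127} + 713224 \cdot \frac{1}{1119111} = \left(-3602944\right) \frac{1}{204127} + \frac{713224}{1119111} = - \frac{3602944}{204127} + \frac{713224}{1119111} = - \frac{555215141048}{32634395871} \approx -17.013$)
$-4619243 - \left(1640376 + F\right) \left(\left(-33\right) 10381 - 1603256\right) = -4619243 - \left(1640376 - \frac{555215141048}{32634395871}\right) \left(\left(-33\right) 10381 - 1603256\right) = -4619243 - \frac{53532124546146448 \left(-342573 - 1603256\right)}{32634395871} = -4619243 - \frac{53532124546146448}{32634395871} \left(-1945829\right) = -4619243 - - \frac{104164360373503596765392}{32634395871} = -4619243 + \frac{104164360373503596765392}{32634395871} = \frac{104164209627298910419739}{32634395871}$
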